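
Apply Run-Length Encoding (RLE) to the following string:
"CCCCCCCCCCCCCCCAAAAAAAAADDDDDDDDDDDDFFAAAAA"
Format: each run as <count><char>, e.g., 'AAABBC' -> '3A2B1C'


Scanning runs left to right:
  i=0: run of 'C' x 15 -> '15C'
  i=15: run of 'A' x 9 -> '9A'
  i=24: run of 'D' x 12 -> '12D'
  i=36: run of 'F' x 2 -> '2F'
  i=38: run of 'A' x 5 -> '5A'

RLE = 15C9A12D2F5A


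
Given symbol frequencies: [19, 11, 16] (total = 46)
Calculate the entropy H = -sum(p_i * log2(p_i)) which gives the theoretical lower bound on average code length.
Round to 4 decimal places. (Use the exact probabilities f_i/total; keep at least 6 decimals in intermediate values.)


Per-symbol terms -p_i * log2(p_i) with p_i = f_i/46:
  p = 19/46 = 0.413043: log2(p) = -1.275634, -p*log2(p) = 0.526892
  p = 11/46 = 0.239130: log2(p) = -2.064130, -p*log2(p) = 0.493596
  p = 16/46 = 0.347826: log2(p) = -1.523562, -p*log2(p) = 0.529935
H = 0.526892 + 0.493596 + 0.529935 = 1.550423

H = 1.5504 bits/symbol


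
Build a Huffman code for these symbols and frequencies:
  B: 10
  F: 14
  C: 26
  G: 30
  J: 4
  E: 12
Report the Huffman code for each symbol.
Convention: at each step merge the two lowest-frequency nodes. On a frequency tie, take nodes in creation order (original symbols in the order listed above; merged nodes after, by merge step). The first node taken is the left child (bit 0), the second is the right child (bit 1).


Huffman tree construction:
Step 1: Merge J(4) + B(10) = 14
Step 2: Merge E(12) + F(14) = 26
Step 3: Merge (J+B)(14) + C(26) = 40
Step 4: Merge (E+F)(26) + G(30) = 56
Step 5: Merge ((J+B)+C)(40) + ((E+F)+G)(56) = 96
Read each symbol's code off the tree from the root (left child = 0, right child = 1).

Codes:
  B: 001 (length 3)
  F: 101 (length 3)
  C: 01 (length 2)
  G: 11 (length 2)
  J: 000 (length 3)
  E: 100 (length 3)
Average code length: 232/96 = 2.4167 bits/symbol


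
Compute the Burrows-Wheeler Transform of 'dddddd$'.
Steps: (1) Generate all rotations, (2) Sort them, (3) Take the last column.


Rotations (sorted):
  0: $dddddd -> last char: d
  1: d$ddddd -> last char: d
  2: dd$dddd -> last char: d
  3: ddd$ddd -> last char: d
  4: dddd$dd -> last char: d
  5: ddddd$d -> last char: d
  6: dddddd$ -> last char: $


BWT = dddddd$


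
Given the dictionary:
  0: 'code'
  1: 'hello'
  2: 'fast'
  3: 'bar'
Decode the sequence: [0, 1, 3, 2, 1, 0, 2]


Look up each index in the dictionary:
  0 -> 'code'
  1 -> 'hello'
  3 -> 'bar'
  2 -> 'fast'
  1 -> 'hello'
  0 -> 'code'
  2 -> 'fast'

Decoded: "code hello bar fast hello code fast"


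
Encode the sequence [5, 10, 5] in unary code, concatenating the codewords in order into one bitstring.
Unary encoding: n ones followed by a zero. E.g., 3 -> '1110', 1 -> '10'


Encode each number as n ones followed by a terminating 0:
  5 -> 111110 (6 bits)
  10 -> 11111111110 (11 bits)
  5 -> 111110 (6 bits)
Total length = 6 + 11 + 6 = 23 bits.

Unary([5, 10, 5]) = 11111011111111110111110 (23 bits)


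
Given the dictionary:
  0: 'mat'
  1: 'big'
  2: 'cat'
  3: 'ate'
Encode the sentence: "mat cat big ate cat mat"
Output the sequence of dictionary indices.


Look up each word in the dictionary:
  'mat' -> 0
  'cat' -> 2
  'big' -> 1
  'ate' -> 3
  'cat' -> 2
  'mat' -> 0

Encoded: [0, 2, 1, 3, 2, 0]


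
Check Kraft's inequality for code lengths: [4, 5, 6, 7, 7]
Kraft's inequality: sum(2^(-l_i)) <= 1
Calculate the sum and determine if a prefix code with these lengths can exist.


Sum = 2^(-4) + 2^(-5) + 2^(-6) + 2^(-7) + 2^(-7)
    = 0.0625 + 0.03125 + 0.015625 + 0.0078125 + 0.0078125
    = 16/128 = 0.125
Since 0.125 <= 1, Kraft's inequality IS satisfied.
A prefix code with these lengths CAN exist.

Kraft sum = 0.125. Satisfied.


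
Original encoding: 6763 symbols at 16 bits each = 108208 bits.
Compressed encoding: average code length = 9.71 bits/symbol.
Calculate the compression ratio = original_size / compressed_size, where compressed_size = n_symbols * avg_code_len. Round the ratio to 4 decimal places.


original_size = n_symbols * orig_bits = 6763 * 16 = 108208 bits
compressed_size = n_symbols * avg_code_len = 6763 * 9.71 = 65668.73 bits
ratio = original_size / compressed_size = 108208 / 65668.73 = 1.6478

Compression ratio = 1.6478


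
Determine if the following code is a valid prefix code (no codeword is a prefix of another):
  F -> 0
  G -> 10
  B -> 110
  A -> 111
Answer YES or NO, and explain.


Checking each pair (does one codeword prefix another?):
  F='0' vs G='10': no prefix
  F='0' vs B='110': no prefix
  F='0' vs A='111': no prefix
  G='10' vs F='0': no prefix
  G='10' vs B='110': no prefix
  G='10' vs A='111': no prefix
  B='110' vs F='0': no prefix
  B='110' vs G='10': no prefix
  B='110' vs A='111': no prefix
  A='111' vs F='0': no prefix
  A='111' vs G='10': no prefix
  A='111' vs B='110': no prefix
No violation found over all pairs.

YES -- this is a valid prefix code. No codeword is a prefix of any other codeword.


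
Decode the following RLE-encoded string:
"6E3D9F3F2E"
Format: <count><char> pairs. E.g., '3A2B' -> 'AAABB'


Expanding each <count><char> pair:
  6E -> 'EEEEEE'
  3D -> 'DDD'
  9F -> 'FFFFFFFFF'
  3F -> 'FFF'
  2E -> 'EE'

Decoded = EEEEEEDDDFFFFFFFFFFFFEE


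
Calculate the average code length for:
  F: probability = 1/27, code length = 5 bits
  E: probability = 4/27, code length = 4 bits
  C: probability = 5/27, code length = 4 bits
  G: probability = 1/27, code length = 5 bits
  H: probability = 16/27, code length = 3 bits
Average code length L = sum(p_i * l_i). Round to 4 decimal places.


Weighted contributions p_i * l_i:
  F: (1/27) * 5 = 5/27
  E: (4/27) * 4 = 16/27
  C: (5/27) * 4 = 20/27
  G: (1/27) * 5 = 5/27
  H: (16/27) * 3 = 48/27
Sum = (5 + 16 + 20 + 5 + 48)/27 = 94/27

L = 94/27 = 3.4815 bits/symbol


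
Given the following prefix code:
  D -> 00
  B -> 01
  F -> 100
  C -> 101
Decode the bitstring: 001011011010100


Decoding step by step:
Bits 00 -> D
Bits 101 -> C
Bits 101 -> C
Bits 101 -> C
Bits 01 -> B
Bits 00 -> D


Decoded message: DCCCBD


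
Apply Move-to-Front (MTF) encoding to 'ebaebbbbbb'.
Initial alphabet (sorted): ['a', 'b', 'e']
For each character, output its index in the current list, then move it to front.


MTF encoding:
'e': index 2 in ['a', 'b', 'e'] -> ['e', 'a', 'b']
'b': index 2 in ['e', 'a', 'b'] -> ['b', 'e', 'a']
'a': index 2 in ['b', 'e', 'a'] -> ['a', 'b', 'e']
'e': index 2 in ['a', 'b', 'e'] -> ['e', 'a', 'b']
'b': index 2 in ['e', 'a', 'b'] -> ['b', 'e', 'a']
'b': index 0 in ['b', 'e', 'a'] -> ['b', 'e', 'a']
'b': index 0 in ['b', 'e', 'a'] -> ['b', 'e', 'a']
'b': index 0 in ['b', 'e', 'a'] -> ['b', 'e', 'a']
'b': index 0 in ['b', 'e', 'a'] -> ['b', 'e', 'a']
'b': index 0 in ['b', 'e', 'a'] -> ['b', 'e', 'a']


Output: [2, 2, 2, 2, 2, 0, 0, 0, 0, 0]


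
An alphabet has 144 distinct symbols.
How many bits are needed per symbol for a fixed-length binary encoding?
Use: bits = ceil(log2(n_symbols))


log2(144) = 7.1699
Bracket: 2^7 = 128 < 144 <= 2^8 = 256
So ceil(log2(144)) = 8

bits = ceil(log2(144)) = ceil(7.1699) = 8 bits


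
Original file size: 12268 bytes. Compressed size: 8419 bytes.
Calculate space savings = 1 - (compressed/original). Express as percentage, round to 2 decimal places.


ratio = compressed/original = 8419/12268 = 0.686257
savings = 1 - ratio = 1 - 0.686257 = 0.313743
as a percentage: 0.313743 * 100 = 31.37%

Space savings = 1 - 8419/12268 = 31.37%


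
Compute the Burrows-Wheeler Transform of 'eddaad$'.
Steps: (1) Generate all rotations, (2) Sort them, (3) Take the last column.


Rotations (sorted):
  0: $eddaad -> last char: d
  1: aad$edd -> last char: d
  2: ad$edda -> last char: a
  3: d$eddaa -> last char: a
  4: daad$ed -> last char: d
  5: ddaad$e -> last char: e
  6: eddaad$ -> last char: $


BWT = ddaade$


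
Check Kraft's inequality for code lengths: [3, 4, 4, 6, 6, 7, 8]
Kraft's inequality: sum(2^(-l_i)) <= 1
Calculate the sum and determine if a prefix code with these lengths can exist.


Sum = 2^(-3) + 2^(-4) + 2^(-4) + 2^(-6) + 2^(-6) + 2^(-7) + 2^(-8)
    = 0.125 + 0.0625 + 0.0625 + 0.015625 + 0.015625 + 0.0078125 + 0.00390625
    = 75/256 = 0.29296875
Since 0.29296875 <= 1, Kraft's inequality IS satisfied.
A prefix code with these lengths CAN exist.

Kraft sum = 0.29296875. Satisfied.


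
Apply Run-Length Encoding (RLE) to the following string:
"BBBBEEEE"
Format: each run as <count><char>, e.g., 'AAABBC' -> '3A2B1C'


Scanning runs left to right:
  i=0: run of 'B' x 4 -> '4B'
  i=4: run of 'E' x 4 -> '4E'

RLE = 4B4E


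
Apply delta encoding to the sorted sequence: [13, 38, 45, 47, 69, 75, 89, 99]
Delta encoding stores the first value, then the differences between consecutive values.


First value: 13
Deltas:
  38 - 13 = 25
  45 - 38 = 7
  47 - 45 = 2
  69 - 47 = 22
  75 - 69 = 6
  89 - 75 = 14
  99 - 89 = 10


Delta encoded: [13, 25, 7, 2, 22, 6, 14, 10]


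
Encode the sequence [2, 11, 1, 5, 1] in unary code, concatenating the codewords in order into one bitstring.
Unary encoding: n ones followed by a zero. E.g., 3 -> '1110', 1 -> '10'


Encode each number as n ones followed by a terminating 0:
  2 -> 110 (3 bits)
  11 -> 111111111110 (12 bits)
  1 -> 10 (2 bits)
  5 -> 111110 (6 bits)
  1 -> 10 (2 bits)
Total length = 3 + 12 + 2 + 6 + 2 = 25 bits.

Unary([2, 11, 1, 5, 1]) = 1101111111111101011111010 (25 bits)


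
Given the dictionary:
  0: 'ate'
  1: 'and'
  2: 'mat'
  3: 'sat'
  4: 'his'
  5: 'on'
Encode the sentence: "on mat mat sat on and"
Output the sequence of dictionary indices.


Look up each word in the dictionary:
  'on' -> 5
  'mat' -> 2
  'mat' -> 2
  'sat' -> 3
  'on' -> 5
  'and' -> 1

Encoded: [5, 2, 2, 3, 5, 1]


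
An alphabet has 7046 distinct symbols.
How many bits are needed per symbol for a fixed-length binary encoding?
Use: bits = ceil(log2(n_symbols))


log2(7046) = 12.7826
Bracket: 2^12 = 4096 < 7046 <= 2^13 = 8192
So ceil(log2(7046)) = 13

bits = ceil(log2(7046)) = ceil(12.7826) = 13 bits


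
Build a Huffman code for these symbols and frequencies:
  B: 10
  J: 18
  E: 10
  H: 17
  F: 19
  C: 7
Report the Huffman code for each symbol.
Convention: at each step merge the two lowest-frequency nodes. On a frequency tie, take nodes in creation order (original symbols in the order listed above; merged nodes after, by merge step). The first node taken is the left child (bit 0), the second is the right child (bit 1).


Huffman tree construction:
Step 1: Merge C(7) + B(10) = 17
Step 2: Merge E(10) + H(17) = 27
Step 3: Merge (C+B)(17) + J(18) = 35
Step 4: Merge F(19) + (E+H)(27) = 46
Step 5: Merge ((C+B)+J)(35) + (F+(E+H))(46) = 81
Read each symbol's code off the tree from the root (left child = 0, right child = 1).

Codes:
  B: 001 (length 3)
  J: 01 (length 2)
  E: 110 (length 3)
  H: 111 (length 3)
  F: 10 (length 2)
  C: 000 (length 3)
Average code length: 206/81 = 2.5432 bits/symbol


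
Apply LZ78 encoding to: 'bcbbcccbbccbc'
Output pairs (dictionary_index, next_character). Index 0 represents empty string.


LZ78 encoding steps:
Dictionary: {0: ''}
Step 1: w='' (idx 0), next='b' -> output (0, 'b'), add 'b' as idx 1
Step 2: w='' (idx 0), next='c' -> output (0, 'c'), add 'c' as idx 2
Step 3: w='b' (idx 1), next='b' -> output (1, 'b'), add 'bb' as idx 3
Step 4: w='c' (idx 2), next='c' -> output (2, 'c'), add 'cc' as idx 4
Step 5: w='c' (idx 2), next='b' -> output (2, 'b'), add 'cb' as idx 5
Step 6: w='b' (idx 1), next='c' -> output (1, 'c'), add 'bc' as idx 6
Step 7: w='cb' (idx 5), next='c' -> output (5, 'c'), add 'cbc' as idx 7


Encoded: [(0, 'b'), (0, 'c'), (1, 'b'), (2, 'c'), (2, 'b'), (1, 'c'), (5, 'c')]


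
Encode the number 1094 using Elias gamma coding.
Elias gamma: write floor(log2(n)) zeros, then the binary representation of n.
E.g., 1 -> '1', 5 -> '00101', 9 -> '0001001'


num_bits = floor(log2(1094)) + 1 = 11
leading_zeros = num_bits - 1 = 10
binary(1094) = 10001000110

Elias gamma(1094) = '0000000000' + '10001000110' = 000000000010001000110 (21 bits)


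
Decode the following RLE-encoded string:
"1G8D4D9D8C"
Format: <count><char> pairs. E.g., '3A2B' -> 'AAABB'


Expanding each <count><char> pair:
  1G -> 'G'
  8D -> 'DDDDDDDD'
  4D -> 'DDDD'
  9D -> 'DDDDDDDDD'
  8C -> 'CCCCCCCC'

Decoded = GDDDDDDDDDDDDDDDDDDDDDCCCCCCCC


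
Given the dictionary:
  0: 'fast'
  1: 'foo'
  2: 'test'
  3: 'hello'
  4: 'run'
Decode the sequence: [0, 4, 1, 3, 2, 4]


Look up each index in the dictionary:
  0 -> 'fast'
  4 -> 'run'
  1 -> 'foo'
  3 -> 'hello'
  2 -> 'test'
  4 -> 'run'

Decoded: "fast run foo hello test run"


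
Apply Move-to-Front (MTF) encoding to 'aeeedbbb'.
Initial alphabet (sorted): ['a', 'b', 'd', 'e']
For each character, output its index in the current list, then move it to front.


MTF encoding:
'a': index 0 in ['a', 'b', 'd', 'e'] -> ['a', 'b', 'd', 'e']
'e': index 3 in ['a', 'b', 'd', 'e'] -> ['e', 'a', 'b', 'd']
'e': index 0 in ['e', 'a', 'b', 'd'] -> ['e', 'a', 'b', 'd']
'e': index 0 in ['e', 'a', 'b', 'd'] -> ['e', 'a', 'b', 'd']
'd': index 3 in ['e', 'a', 'b', 'd'] -> ['d', 'e', 'a', 'b']
'b': index 3 in ['d', 'e', 'a', 'b'] -> ['b', 'd', 'e', 'a']
'b': index 0 in ['b', 'd', 'e', 'a'] -> ['b', 'd', 'e', 'a']
'b': index 0 in ['b', 'd', 'e', 'a'] -> ['b', 'd', 'e', 'a']


Output: [0, 3, 0, 0, 3, 3, 0, 0]


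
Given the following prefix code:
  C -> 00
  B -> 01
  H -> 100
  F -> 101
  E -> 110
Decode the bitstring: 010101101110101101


Decoding step by step:
Bits 01 -> B
Bits 01 -> B
Bits 01 -> B
Bits 101 -> F
Bits 110 -> E
Bits 101 -> F
Bits 101 -> F


Decoded message: BBBFEFF


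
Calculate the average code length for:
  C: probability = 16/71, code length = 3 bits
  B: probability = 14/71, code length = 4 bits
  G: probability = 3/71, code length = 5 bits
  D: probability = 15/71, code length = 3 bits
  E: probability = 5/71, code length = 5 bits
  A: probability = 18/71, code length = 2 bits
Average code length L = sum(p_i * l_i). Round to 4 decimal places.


Weighted contributions p_i * l_i:
  C: (16/71) * 3 = 48/71
  B: (14/71) * 4 = 56/71
  G: (3/71) * 5 = 15/71
  D: (15/71) * 3 = 45/71
  E: (5/71) * 5 = 25/71
  A: (18/71) * 2 = 36/71
Sum = (48 + 56 + 15 + 45 + 25 + 36)/71 = 225/71

L = 225/71 = 3.1690 bits/symbol


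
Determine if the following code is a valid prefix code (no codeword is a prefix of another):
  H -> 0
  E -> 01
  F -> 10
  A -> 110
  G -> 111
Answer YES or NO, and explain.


Checking each pair (does one codeword prefix another?):
  H='0' vs E='01': prefix -- VIOLATION

NO -- this is NOT a valid prefix code. H (0) is a prefix of E (01).


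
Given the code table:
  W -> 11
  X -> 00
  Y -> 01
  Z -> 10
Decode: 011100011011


Decoding:
01 -> Y
11 -> W
00 -> X
01 -> Y
10 -> Z
11 -> W


Result: YWXYZW


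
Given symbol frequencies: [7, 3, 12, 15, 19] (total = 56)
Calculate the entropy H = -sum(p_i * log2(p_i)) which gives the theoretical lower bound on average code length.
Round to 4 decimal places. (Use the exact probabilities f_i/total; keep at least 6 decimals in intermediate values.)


Per-symbol terms -p_i * log2(p_i) with p_i = f_i/56:
  p = 7/56 = 0.125000: log2(p) = -3.000000, -p*log2(p) = 0.375000
  p = 3/56 = 0.053571: log2(p) = -4.222392, -p*log2(p) = 0.226200
  p = 12/56 = 0.214286: log2(p) = -2.222392, -p*log2(p) = 0.476227
  p = 15/56 = 0.267857: log2(p) = -1.900464, -p*log2(p) = 0.509053
  p = 19/56 = 0.339286: log2(p) = -1.559427, -p*log2(p) = 0.529091
H = 0.375000 + 0.226200 + 0.476227 + 0.509053 + 0.529091 = 2.115571

H = 2.1156 bits/symbol


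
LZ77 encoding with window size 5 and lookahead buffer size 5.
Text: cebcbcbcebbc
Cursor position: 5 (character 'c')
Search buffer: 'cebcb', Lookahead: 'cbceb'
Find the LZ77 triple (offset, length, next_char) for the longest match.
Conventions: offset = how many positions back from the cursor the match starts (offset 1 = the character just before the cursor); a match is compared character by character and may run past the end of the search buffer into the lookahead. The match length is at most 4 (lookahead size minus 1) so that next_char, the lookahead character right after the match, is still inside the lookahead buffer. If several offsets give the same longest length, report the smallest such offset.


Try each offset into the search buffer:
  offset=1 (pos 4, char 'b'): match length 0
  offset=2 (pos 3, char 'c'): match length 3
  offset=3 (pos 2, char 'b'): match length 0
  offset=4 (pos 1, char 'e'): match length 0
  offset=5 (pos 0, char 'c'): match length 1
Longest match has length 3 at offset 2.
next_char = character at position 5 + 3 = 8 -> 'e'

Best match: offset=2, length=3 (matching 'cbc' starting at position 3)
LZ77 triple: (2, 3, 'e')


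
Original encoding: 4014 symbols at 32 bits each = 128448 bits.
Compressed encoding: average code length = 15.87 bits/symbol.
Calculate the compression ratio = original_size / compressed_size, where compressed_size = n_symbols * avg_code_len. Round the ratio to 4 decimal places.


original_size = n_symbols * orig_bits = 4014 * 32 = 128448 bits
compressed_size = n_symbols * avg_code_len = 4014 * 15.87 = 63702.18 bits
ratio = original_size / compressed_size = 128448 / 63702.18 = 2.0164

Compression ratio = 2.0164


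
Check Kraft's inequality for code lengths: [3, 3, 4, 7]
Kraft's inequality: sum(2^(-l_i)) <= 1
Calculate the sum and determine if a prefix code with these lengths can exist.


Sum = 2^(-3) + 2^(-3) + 2^(-4) + 2^(-7)
    = 0.125 + 0.125 + 0.0625 + 0.0078125
    = 41/128 = 0.3203125
Since 0.3203125 <= 1, Kraft's inequality IS satisfied.
A prefix code with these lengths CAN exist.

Kraft sum = 0.3203125. Satisfied.


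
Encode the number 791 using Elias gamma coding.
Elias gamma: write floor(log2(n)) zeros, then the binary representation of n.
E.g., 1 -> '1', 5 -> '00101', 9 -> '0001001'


num_bits = floor(log2(791)) + 1 = 10
leading_zeros = num_bits - 1 = 9
binary(791) = 1100010111

Elias gamma(791) = '000000000' + '1100010111' = 0000000001100010111 (19 bits)


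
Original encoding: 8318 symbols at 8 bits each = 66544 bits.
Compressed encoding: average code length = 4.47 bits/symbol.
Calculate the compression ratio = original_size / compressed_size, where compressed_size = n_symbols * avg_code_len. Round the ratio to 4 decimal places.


original_size = n_symbols * orig_bits = 8318 * 8 = 66544 bits
compressed_size = n_symbols * avg_code_len = 8318 * 4.47 = 37181.46 bits
ratio = original_size / compressed_size = 66544 / 37181.46 = 1.7897

Compression ratio = 1.7897


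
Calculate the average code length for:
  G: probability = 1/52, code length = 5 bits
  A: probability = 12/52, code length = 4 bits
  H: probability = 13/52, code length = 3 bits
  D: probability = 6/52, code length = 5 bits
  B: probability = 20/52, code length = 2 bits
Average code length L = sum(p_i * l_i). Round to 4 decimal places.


Weighted contributions p_i * l_i:
  G: (1/52) * 5 = 5/52
  A: (12/52) * 4 = 48/52
  H: (13/52) * 3 = 39/52
  D: (6/52) * 5 = 30/52
  B: (20/52) * 2 = 40/52
Sum = (5 + 48 + 39 + 30 + 40)/52 = 162/52

L = 162/52 = 3.1154 bits/symbol


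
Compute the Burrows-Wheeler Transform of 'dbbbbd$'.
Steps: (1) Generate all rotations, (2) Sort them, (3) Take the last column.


Rotations (sorted):
  0: $dbbbbd -> last char: d
  1: bbbbd$d -> last char: d
  2: bbbd$db -> last char: b
  3: bbd$dbb -> last char: b
  4: bd$dbbb -> last char: b
  5: d$dbbbb -> last char: b
  6: dbbbbd$ -> last char: $


BWT = ddbbbb$


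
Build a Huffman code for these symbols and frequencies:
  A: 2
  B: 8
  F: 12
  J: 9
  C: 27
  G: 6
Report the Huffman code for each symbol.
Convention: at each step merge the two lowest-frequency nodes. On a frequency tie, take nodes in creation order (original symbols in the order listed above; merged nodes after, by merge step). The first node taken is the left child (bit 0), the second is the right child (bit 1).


Huffman tree construction:
Step 1: Merge A(2) + G(6) = 8
Step 2: Merge B(8) + (A+G)(8) = 16
Step 3: Merge J(9) + F(12) = 21
Step 4: Merge (B+(A+G))(16) + (J+F)(21) = 37
Step 5: Merge C(27) + ((B+(A+G))+(J+F))(37) = 64
Read each symbol's code off the tree from the root (left child = 0, right child = 1).

Codes:
  A: 1010 (length 4)
  B: 100 (length 3)
  F: 111 (length 3)
  J: 110 (length 3)
  C: 0 (length 1)
  G: 1011 (length 4)
Average code length: 146/64 = 2.2813 bits/symbol


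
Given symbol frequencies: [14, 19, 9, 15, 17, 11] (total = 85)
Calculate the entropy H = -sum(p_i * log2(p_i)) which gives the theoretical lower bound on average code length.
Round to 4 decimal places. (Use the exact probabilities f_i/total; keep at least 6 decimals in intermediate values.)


Per-symbol terms -p_i * log2(p_i) with p_i = f_i/85:
  p = 14/85 = 0.164706: log2(p) = -2.602036, -p*log2(p) = 0.428571
  p = 19/85 = 0.223529: log2(p) = -2.161463, -p*log2(p) = 0.483151
  p = 9/85 = 0.105882: log2(p) = -3.239466, -p*log2(p) = 0.343002
  p = 15/85 = 0.176471: log2(p) = -2.502500, -p*log2(p) = 0.441618
  p = 17/85 = 0.200000: log2(p) = -2.321928, -p*log2(p) = 0.464386
  p = 11/85 = 0.129412: log2(p) = -2.949959, -p*log2(p) = 0.381759
H = 0.428571 + 0.483151 + 0.343002 + 0.441618 + 0.464386 + 0.381759 = 2.542487

H = 2.5425 bits/symbol


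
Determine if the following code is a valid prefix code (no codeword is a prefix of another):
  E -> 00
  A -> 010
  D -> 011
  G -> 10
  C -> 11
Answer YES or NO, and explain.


Checking each pair (does one codeword prefix another?):
  E='00' vs A='010': no prefix
  E='00' vs D='011': no prefix
  E='00' vs G='10': no prefix
  E='00' vs C='11': no prefix
  A='010' vs E='00': no prefix
  A='010' vs D='011': no prefix
  A='010' vs G='10': no prefix
  A='010' vs C='11': no prefix
  D='011' vs E='00': no prefix
  D='011' vs A='010': no prefix
  D='011' vs G='10': no prefix
  D='011' vs C='11': no prefix
  G='10' vs E='00': no prefix
  G='10' vs A='010': no prefix
  G='10' vs D='011': no prefix
  G='10' vs C='11': no prefix
  C='11' vs E='00': no prefix
  C='11' vs A='010': no prefix
  C='11' vs D='011': no prefix
  C='11' vs G='10': no prefix
No violation found over all pairs.

YES -- this is a valid prefix code. No codeword is a prefix of any other codeword.


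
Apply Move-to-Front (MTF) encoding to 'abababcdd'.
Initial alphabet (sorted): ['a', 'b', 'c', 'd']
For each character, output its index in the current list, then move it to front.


MTF encoding:
'a': index 0 in ['a', 'b', 'c', 'd'] -> ['a', 'b', 'c', 'd']
'b': index 1 in ['a', 'b', 'c', 'd'] -> ['b', 'a', 'c', 'd']
'a': index 1 in ['b', 'a', 'c', 'd'] -> ['a', 'b', 'c', 'd']
'b': index 1 in ['a', 'b', 'c', 'd'] -> ['b', 'a', 'c', 'd']
'a': index 1 in ['b', 'a', 'c', 'd'] -> ['a', 'b', 'c', 'd']
'b': index 1 in ['a', 'b', 'c', 'd'] -> ['b', 'a', 'c', 'd']
'c': index 2 in ['b', 'a', 'c', 'd'] -> ['c', 'b', 'a', 'd']
'd': index 3 in ['c', 'b', 'a', 'd'] -> ['d', 'c', 'b', 'a']
'd': index 0 in ['d', 'c', 'b', 'a'] -> ['d', 'c', 'b', 'a']


Output: [0, 1, 1, 1, 1, 1, 2, 3, 0]


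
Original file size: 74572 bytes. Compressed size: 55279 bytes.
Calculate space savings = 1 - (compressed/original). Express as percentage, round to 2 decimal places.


ratio = compressed/original = 55279/74572 = 0.741284
savings = 1 - ratio = 1 - 0.741284 = 0.258716
as a percentage: 0.258716 * 100 = 25.87%

Space savings = 1 - 55279/74572 = 25.87%


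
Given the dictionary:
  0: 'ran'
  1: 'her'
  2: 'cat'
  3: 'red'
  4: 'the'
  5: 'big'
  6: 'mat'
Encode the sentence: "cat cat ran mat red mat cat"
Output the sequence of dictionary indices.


Look up each word in the dictionary:
  'cat' -> 2
  'cat' -> 2
  'ran' -> 0
  'mat' -> 6
  'red' -> 3
  'mat' -> 6
  'cat' -> 2

Encoded: [2, 2, 0, 6, 3, 6, 2]


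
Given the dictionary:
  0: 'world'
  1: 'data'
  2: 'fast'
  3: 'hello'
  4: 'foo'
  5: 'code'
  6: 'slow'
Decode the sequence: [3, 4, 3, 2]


Look up each index in the dictionary:
  3 -> 'hello'
  4 -> 'foo'
  3 -> 'hello'
  2 -> 'fast'

Decoded: "hello foo hello fast"


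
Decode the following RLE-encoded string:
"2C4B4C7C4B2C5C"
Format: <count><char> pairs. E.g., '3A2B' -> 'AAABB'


Expanding each <count><char> pair:
  2C -> 'CC'
  4B -> 'BBBB'
  4C -> 'CCCC'
  7C -> 'CCCCCCC'
  4B -> 'BBBB'
  2C -> 'CC'
  5C -> 'CCCCC'

Decoded = CCBBBBCCCCCCCCCCCBBBBCCCCCCC


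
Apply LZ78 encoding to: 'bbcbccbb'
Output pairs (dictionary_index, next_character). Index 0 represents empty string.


LZ78 encoding steps:
Dictionary: {0: ''}
Step 1: w='' (idx 0), next='b' -> output (0, 'b'), add 'b' as idx 1
Step 2: w='b' (idx 1), next='c' -> output (1, 'c'), add 'bc' as idx 2
Step 3: w='bc' (idx 2), next='c' -> output (2, 'c'), add 'bcc' as idx 3
Step 4: w='b' (idx 1), next='b' -> output (1, 'b'), add 'bb' as idx 4


Encoded: [(0, 'b'), (1, 'c'), (2, 'c'), (1, 'b')]


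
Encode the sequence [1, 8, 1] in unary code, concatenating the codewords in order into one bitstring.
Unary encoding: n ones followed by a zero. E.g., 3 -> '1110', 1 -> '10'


Encode each number as n ones followed by a terminating 0:
  1 -> 10 (2 bits)
  8 -> 111111110 (9 bits)
  1 -> 10 (2 bits)
Total length = 2 + 9 + 2 = 13 bits.

Unary([1, 8, 1]) = 1011111111010 (13 bits)


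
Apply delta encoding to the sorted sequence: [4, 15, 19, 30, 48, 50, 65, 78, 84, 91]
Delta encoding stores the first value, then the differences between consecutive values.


First value: 4
Deltas:
  15 - 4 = 11
  19 - 15 = 4
  30 - 19 = 11
  48 - 30 = 18
  50 - 48 = 2
  65 - 50 = 15
  78 - 65 = 13
  84 - 78 = 6
  91 - 84 = 7


Delta encoded: [4, 11, 4, 11, 18, 2, 15, 13, 6, 7]


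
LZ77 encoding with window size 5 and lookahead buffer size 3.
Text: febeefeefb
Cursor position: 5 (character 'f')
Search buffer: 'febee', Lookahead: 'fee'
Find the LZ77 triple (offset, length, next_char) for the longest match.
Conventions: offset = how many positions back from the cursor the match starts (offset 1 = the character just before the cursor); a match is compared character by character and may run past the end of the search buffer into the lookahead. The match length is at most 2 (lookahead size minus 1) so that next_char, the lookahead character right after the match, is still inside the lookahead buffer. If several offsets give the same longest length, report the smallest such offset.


Try each offset into the search buffer:
  offset=1 (pos 4, char 'e'): match length 0
  offset=2 (pos 3, char 'e'): match length 0
  offset=3 (pos 2, char 'b'): match length 0
  offset=4 (pos 1, char 'e'): match length 0
  offset=5 (pos 0, char 'f'): match length 2
Longest match has length 2 at offset 5.
next_char = character at position 5 + 2 = 7 -> 'e'

Best match: offset=5, length=2 (matching 'fe' starting at position 0)
LZ77 triple: (5, 2, 'e')


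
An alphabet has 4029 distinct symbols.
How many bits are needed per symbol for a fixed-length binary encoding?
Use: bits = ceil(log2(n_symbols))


log2(4029) = 11.9762
Bracket: 2^11 = 2048 < 4029 <= 2^12 = 4096
So ceil(log2(4029)) = 12

bits = ceil(log2(4029)) = ceil(11.9762) = 12 bits


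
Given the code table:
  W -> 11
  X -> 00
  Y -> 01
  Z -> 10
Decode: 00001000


Decoding:
00 -> X
00 -> X
10 -> Z
00 -> X


Result: XXZX


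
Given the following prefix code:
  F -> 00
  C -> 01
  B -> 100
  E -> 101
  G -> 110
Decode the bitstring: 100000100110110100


Decoding step by step:
Bits 100 -> B
Bits 00 -> F
Bits 01 -> C
Bits 00 -> F
Bits 110 -> G
Bits 110 -> G
Bits 100 -> B


Decoded message: BFCFGGB


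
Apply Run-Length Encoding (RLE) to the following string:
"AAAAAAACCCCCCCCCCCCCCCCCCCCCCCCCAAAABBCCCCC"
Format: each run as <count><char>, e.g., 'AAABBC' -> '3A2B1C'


Scanning runs left to right:
  i=0: run of 'A' x 7 -> '7A'
  i=7: run of 'C' x 25 -> '25C'
  i=32: run of 'A' x 4 -> '4A'
  i=36: run of 'B' x 2 -> '2B'
  i=38: run of 'C' x 5 -> '5C'

RLE = 7A25C4A2B5C


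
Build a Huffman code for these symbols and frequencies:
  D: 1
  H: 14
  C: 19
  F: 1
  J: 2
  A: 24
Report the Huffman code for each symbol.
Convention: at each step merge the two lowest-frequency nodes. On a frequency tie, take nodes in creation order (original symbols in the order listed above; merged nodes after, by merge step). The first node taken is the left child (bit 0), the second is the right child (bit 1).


Huffman tree construction:
Step 1: Merge D(1) + F(1) = 2
Step 2: Merge J(2) + (D+F)(2) = 4
Step 3: Merge (J+(D+F))(4) + H(14) = 18
Step 4: Merge ((J+(D+F))+H)(18) + C(19) = 37
Step 5: Merge A(24) + (((J+(D+F))+H)+C)(37) = 61
Read each symbol's code off the tree from the root (left child = 0, right child = 1).

Codes:
  D: 10010 (length 5)
  H: 101 (length 3)
  C: 11 (length 2)
  F: 10011 (length 5)
  J: 1000 (length 4)
  A: 0 (length 1)
Average code length: 122/61 = 2.0000 bits/symbol


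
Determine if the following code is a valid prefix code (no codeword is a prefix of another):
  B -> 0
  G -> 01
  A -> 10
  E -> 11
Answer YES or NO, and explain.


Checking each pair (does one codeword prefix another?):
  B='0' vs G='01': prefix -- VIOLATION

NO -- this is NOT a valid prefix code. B (0) is a prefix of G (01).


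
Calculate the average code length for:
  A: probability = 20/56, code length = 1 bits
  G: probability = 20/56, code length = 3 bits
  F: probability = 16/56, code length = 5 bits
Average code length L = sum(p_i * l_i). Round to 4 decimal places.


Weighted contributions p_i * l_i:
  A: (20/56) * 1 = 20/56
  G: (20/56) * 3 = 60/56
  F: (16/56) * 5 = 80/56
Sum = (20 + 60 + 80)/56 = 160/56

L = 160/56 = 2.8571 bits/symbol


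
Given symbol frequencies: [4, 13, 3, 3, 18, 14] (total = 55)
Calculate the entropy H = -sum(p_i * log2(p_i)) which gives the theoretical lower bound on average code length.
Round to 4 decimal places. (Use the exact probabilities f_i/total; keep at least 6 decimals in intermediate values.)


Per-symbol terms -p_i * log2(p_i) with p_i = f_i/55:
  p = 4/55 = 0.072727: log2(p) = -3.781360, -p*log2(p) = 0.275008
  p = 13/55 = 0.236364: log2(p) = -2.080920, -p*log2(p) = 0.491854
  p = 3/55 = 0.054545: log2(p) = -4.196397, -p*log2(p) = 0.228894
  p = 3/55 = 0.054545: log2(p) = -4.196397, -p*log2(p) = 0.228894
  p = 18/55 = 0.327273: log2(p) = -1.611435, -p*log2(p) = 0.527379
  p = 14/55 = 0.254545: log2(p) = -1.974005, -p*log2(p) = 0.502474
H = 0.275008 + 0.491854 + 0.228894 + 0.228894 + 0.527379 + 0.502474 = 2.254503

H = 2.2545 bits/symbol


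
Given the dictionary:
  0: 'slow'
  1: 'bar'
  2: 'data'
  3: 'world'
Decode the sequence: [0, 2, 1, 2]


Look up each index in the dictionary:
  0 -> 'slow'
  2 -> 'data'
  1 -> 'bar'
  2 -> 'data'

Decoded: "slow data bar data"


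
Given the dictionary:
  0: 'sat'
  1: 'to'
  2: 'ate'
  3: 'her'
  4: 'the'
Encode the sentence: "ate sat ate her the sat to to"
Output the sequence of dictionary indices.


Look up each word in the dictionary:
  'ate' -> 2
  'sat' -> 0
  'ate' -> 2
  'her' -> 3
  'the' -> 4
  'sat' -> 0
  'to' -> 1
  'to' -> 1

Encoded: [2, 0, 2, 3, 4, 0, 1, 1]


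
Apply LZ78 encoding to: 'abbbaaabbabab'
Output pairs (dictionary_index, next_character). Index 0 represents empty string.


LZ78 encoding steps:
Dictionary: {0: ''}
Step 1: w='' (idx 0), next='a' -> output (0, 'a'), add 'a' as idx 1
Step 2: w='' (idx 0), next='b' -> output (0, 'b'), add 'b' as idx 2
Step 3: w='b' (idx 2), next='b' -> output (2, 'b'), add 'bb' as idx 3
Step 4: w='a' (idx 1), next='a' -> output (1, 'a'), add 'aa' as idx 4
Step 5: w='a' (idx 1), next='b' -> output (1, 'b'), add 'ab' as idx 5
Step 6: w='b' (idx 2), next='a' -> output (2, 'a'), add 'ba' as idx 6
Step 7: w='ba' (idx 6), next='b' -> output (6, 'b'), add 'bab' as idx 7


Encoded: [(0, 'a'), (0, 'b'), (2, 'b'), (1, 'a'), (1, 'b'), (2, 'a'), (6, 'b')]


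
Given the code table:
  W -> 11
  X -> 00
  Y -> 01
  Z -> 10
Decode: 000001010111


Decoding:
00 -> X
00 -> X
01 -> Y
01 -> Y
01 -> Y
11 -> W


Result: XXYYYW


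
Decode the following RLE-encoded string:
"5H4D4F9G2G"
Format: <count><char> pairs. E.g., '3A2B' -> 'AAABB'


Expanding each <count><char> pair:
  5H -> 'HHHHH'
  4D -> 'DDDD'
  4F -> 'FFFF'
  9G -> 'GGGGGGGGG'
  2G -> 'GG'

Decoded = HHHHHDDDDFFFFGGGGGGGGGGG


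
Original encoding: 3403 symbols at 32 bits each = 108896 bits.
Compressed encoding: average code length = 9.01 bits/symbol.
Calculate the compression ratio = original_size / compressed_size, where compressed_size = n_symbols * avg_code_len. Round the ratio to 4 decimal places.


original_size = n_symbols * orig_bits = 3403 * 32 = 108896 bits
compressed_size = n_symbols * avg_code_len = 3403 * 9.01 = 30661.03 bits
ratio = original_size / compressed_size = 108896 / 30661.03 = 3.5516

Compression ratio = 3.5516


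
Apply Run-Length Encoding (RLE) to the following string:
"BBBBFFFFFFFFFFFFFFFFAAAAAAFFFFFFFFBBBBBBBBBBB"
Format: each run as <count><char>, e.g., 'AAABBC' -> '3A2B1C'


Scanning runs left to right:
  i=0: run of 'B' x 4 -> '4B'
  i=4: run of 'F' x 16 -> '16F'
  i=20: run of 'A' x 6 -> '6A'
  i=26: run of 'F' x 8 -> '8F'
  i=34: run of 'B' x 11 -> '11B'

RLE = 4B16F6A8F11B


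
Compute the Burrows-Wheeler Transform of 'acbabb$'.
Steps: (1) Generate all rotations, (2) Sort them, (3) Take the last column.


Rotations (sorted):
  0: $acbabb -> last char: b
  1: abb$acb -> last char: b
  2: acbabb$ -> last char: $
  3: b$acbab -> last char: b
  4: babb$ac -> last char: c
  5: bb$acba -> last char: a
  6: cbabb$a -> last char: a


BWT = bb$bcaa


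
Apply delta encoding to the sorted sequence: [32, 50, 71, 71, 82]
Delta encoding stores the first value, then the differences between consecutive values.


First value: 32
Deltas:
  50 - 32 = 18
  71 - 50 = 21
  71 - 71 = 0
  82 - 71 = 11


Delta encoded: [32, 18, 21, 0, 11]


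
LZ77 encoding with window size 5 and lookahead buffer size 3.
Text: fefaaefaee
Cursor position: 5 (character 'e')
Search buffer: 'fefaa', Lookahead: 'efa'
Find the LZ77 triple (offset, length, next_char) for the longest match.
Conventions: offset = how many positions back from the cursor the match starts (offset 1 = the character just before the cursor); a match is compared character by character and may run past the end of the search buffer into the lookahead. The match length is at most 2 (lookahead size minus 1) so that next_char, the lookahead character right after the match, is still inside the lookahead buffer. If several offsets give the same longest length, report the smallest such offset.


Try each offset into the search buffer:
  offset=1 (pos 4, char 'a'): match length 0
  offset=2 (pos 3, char 'a'): match length 0
  offset=3 (pos 2, char 'f'): match length 0
  offset=4 (pos 1, char 'e'): match length 2
  offset=5 (pos 0, char 'f'): match length 0
Longest match has length 2 at offset 4.
next_char = character at position 5 + 2 = 7 -> 'a'

Best match: offset=4, length=2 (matching 'ef' starting at position 1)
LZ77 triple: (4, 2, 'a')


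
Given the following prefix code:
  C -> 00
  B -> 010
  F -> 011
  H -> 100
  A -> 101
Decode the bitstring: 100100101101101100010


Decoding step by step:
Bits 100 -> H
Bits 100 -> H
Bits 101 -> A
Bits 101 -> A
Bits 101 -> A
Bits 100 -> H
Bits 010 -> B


Decoded message: HHAAAHB


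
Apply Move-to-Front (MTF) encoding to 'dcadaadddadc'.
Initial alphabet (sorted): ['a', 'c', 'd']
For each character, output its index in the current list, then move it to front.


MTF encoding:
'd': index 2 in ['a', 'c', 'd'] -> ['d', 'a', 'c']
'c': index 2 in ['d', 'a', 'c'] -> ['c', 'd', 'a']
'a': index 2 in ['c', 'd', 'a'] -> ['a', 'c', 'd']
'd': index 2 in ['a', 'c', 'd'] -> ['d', 'a', 'c']
'a': index 1 in ['d', 'a', 'c'] -> ['a', 'd', 'c']
'a': index 0 in ['a', 'd', 'c'] -> ['a', 'd', 'c']
'd': index 1 in ['a', 'd', 'c'] -> ['d', 'a', 'c']
'd': index 0 in ['d', 'a', 'c'] -> ['d', 'a', 'c']
'd': index 0 in ['d', 'a', 'c'] -> ['d', 'a', 'c']
'a': index 1 in ['d', 'a', 'c'] -> ['a', 'd', 'c']
'd': index 1 in ['a', 'd', 'c'] -> ['d', 'a', 'c']
'c': index 2 in ['d', 'a', 'c'] -> ['c', 'd', 'a']


Output: [2, 2, 2, 2, 1, 0, 1, 0, 0, 1, 1, 2]


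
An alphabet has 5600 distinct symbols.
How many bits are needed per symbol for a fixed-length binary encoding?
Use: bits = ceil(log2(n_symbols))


log2(5600) = 12.4512
Bracket: 2^12 = 4096 < 5600 <= 2^13 = 8192
So ceil(log2(5600)) = 13

bits = ceil(log2(5600)) = ceil(12.4512) = 13 bits


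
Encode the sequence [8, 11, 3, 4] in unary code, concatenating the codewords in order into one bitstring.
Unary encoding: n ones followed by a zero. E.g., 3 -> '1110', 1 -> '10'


Encode each number as n ones followed by a terminating 0:
  8 -> 111111110 (9 bits)
  11 -> 111111111110 (12 bits)
  3 -> 1110 (4 bits)
  4 -> 11110 (5 bits)
Total length = 9 + 12 + 4 + 5 = 30 bits.

Unary([8, 11, 3, 4]) = 111111110111111111110111011110 (30 bits)


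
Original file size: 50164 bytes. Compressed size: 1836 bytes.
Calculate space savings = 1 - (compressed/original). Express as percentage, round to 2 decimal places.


ratio = compressed/original = 1836/50164 = 0.0366
savings = 1 - ratio = 1 - 0.0366 = 0.9634
as a percentage: 0.9634 * 100 = 96.34%

Space savings = 1 - 1836/50164 = 96.34%


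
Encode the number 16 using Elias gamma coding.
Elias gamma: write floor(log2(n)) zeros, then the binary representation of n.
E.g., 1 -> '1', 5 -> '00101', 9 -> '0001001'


num_bits = floor(log2(16)) + 1 = 5
leading_zeros = num_bits - 1 = 4
binary(16) = 10000

Elias gamma(16) = '0000' + '10000' = 000010000 (9 bits)


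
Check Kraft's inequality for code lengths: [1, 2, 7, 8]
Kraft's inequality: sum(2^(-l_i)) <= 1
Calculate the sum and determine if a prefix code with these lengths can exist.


Sum = 2^(-1) + 2^(-2) + 2^(-7) + 2^(-8)
    = 0.5 + 0.25 + 0.0078125 + 0.00390625
    = 195/256 = 0.76171875
Since 0.76171875 <= 1, Kraft's inequality IS satisfied.
A prefix code with these lengths CAN exist.

Kraft sum = 0.76171875. Satisfied.


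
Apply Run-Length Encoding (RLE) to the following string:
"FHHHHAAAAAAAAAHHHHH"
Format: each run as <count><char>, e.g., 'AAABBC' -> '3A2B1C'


Scanning runs left to right:
  i=0: run of 'F' x 1 -> '1F'
  i=1: run of 'H' x 4 -> '4H'
  i=5: run of 'A' x 9 -> '9A'
  i=14: run of 'H' x 5 -> '5H'

RLE = 1F4H9A5H


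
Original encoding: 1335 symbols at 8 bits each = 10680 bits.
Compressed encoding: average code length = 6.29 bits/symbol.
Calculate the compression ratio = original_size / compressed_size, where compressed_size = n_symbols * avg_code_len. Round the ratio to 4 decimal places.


original_size = n_symbols * orig_bits = 1335 * 8 = 10680 bits
compressed_size = n_symbols * avg_code_len = 1335 * 6.29 = 8397.15 bits
ratio = original_size / compressed_size = 10680 / 8397.15 = 1.2719

Compression ratio = 1.2719


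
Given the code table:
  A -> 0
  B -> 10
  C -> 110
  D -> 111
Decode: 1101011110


Decoding:
110 -> C
10 -> B
111 -> D
10 -> B


Result: CBDB


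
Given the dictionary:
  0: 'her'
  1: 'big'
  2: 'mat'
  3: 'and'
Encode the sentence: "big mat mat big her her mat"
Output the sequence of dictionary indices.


Look up each word in the dictionary:
  'big' -> 1
  'mat' -> 2
  'mat' -> 2
  'big' -> 1
  'her' -> 0
  'her' -> 0
  'mat' -> 2

Encoded: [1, 2, 2, 1, 0, 0, 2]


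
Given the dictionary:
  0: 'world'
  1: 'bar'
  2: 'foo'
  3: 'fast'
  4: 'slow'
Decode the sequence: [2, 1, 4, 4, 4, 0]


Look up each index in the dictionary:
  2 -> 'foo'
  1 -> 'bar'
  4 -> 'slow'
  4 -> 'slow'
  4 -> 'slow'
  0 -> 'world'

Decoded: "foo bar slow slow slow world"


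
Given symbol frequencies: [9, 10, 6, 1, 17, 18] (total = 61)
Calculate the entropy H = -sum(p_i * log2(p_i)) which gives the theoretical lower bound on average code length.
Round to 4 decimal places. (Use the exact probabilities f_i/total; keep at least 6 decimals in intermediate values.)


Per-symbol terms -p_i * log2(p_i) with p_i = f_i/61:
  p = 9/61 = 0.147541: log2(p) = -2.760812, -p*log2(p) = 0.407333
  p = 10/61 = 0.163934: log2(p) = -2.608809, -p*log2(p) = 0.427674
  p = 6/61 = 0.098361: log2(p) = -3.345775, -p*log2(p) = 0.329093
  p = 1/61 = 0.016393: log2(p) = -5.930737, -p*log2(p) = 0.097225
  p = 17/61 = 0.278689: log2(p) = -1.843274, -p*log2(p) = 0.513699
  p = 18/61 = 0.295082: log2(p) = -1.760812, -p*log2(p) = 0.519584
H = 0.407333 + 0.427674 + 0.329093 + 0.097225 + 0.513699 + 0.519584 = 2.294608

H = 2.2946 bits/symbol
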